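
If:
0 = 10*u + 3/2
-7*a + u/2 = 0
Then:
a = -3/280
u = -3/20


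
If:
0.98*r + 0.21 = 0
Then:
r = -0.21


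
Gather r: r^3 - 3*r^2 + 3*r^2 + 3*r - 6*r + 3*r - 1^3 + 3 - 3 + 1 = r^3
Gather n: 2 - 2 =0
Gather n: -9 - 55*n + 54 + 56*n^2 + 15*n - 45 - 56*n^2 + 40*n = 0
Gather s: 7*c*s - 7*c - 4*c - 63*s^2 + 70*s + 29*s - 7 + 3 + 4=-11*c - 63*s^2 + s*(7*c + 99)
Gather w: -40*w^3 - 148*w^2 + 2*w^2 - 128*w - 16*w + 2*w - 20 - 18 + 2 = -40*w^3 - 146*w^2 - 142*w - 36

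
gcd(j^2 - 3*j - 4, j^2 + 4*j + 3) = j + 1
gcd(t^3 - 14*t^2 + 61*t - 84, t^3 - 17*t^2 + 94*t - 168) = t^2 - 11*t + 28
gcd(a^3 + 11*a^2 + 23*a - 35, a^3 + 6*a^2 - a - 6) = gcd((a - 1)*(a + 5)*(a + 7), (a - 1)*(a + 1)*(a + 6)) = a - 1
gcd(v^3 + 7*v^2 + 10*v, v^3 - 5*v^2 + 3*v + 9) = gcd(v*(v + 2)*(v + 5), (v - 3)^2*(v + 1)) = 1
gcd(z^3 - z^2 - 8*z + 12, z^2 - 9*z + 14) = z - 2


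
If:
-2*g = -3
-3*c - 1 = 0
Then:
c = -1/3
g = 3/2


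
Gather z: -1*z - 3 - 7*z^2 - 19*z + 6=-7*z^2 - 20*z + 3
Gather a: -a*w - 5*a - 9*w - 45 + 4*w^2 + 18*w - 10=a*(-w - 5) + 4*w^2 + 9*w - 55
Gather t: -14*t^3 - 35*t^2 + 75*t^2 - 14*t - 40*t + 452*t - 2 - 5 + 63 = -14*t^3 + 40*t^2 + 398*t + 56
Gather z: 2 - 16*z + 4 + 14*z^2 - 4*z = 14*z^2 - 20*z + 6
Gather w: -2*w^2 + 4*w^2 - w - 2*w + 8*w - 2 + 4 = 2*w^2 + 5*w + 2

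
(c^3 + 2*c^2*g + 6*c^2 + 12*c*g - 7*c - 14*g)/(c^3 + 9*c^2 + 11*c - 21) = (c + 2*g)/(c + 3)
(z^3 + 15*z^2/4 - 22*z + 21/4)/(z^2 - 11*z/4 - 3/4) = (4*z^2 + 27*z - 7)/(4*z + 1)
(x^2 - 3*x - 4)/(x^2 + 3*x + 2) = (x - 4)/(x + 2)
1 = 1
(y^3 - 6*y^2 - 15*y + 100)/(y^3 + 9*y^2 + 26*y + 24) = (y^2 - 10*y + 25)/(y^2 + 5*y + 6)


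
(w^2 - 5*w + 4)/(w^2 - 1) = (w - 4)/(w + 1)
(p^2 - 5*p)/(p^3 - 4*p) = (p - 5)/(p^2 - 4)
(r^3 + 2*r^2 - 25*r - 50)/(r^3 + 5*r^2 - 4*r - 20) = (r - 5)/(r - 2)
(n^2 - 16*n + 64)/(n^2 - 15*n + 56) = (n - 8)/(n - 7)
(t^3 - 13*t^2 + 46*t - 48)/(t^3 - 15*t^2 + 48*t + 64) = (t^2 - 5*t + 6)/(t^2 - 7*t - 8)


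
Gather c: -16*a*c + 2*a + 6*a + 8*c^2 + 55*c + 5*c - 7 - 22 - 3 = 8*a + 8*c^2 + c*(60 - 16*a) - 32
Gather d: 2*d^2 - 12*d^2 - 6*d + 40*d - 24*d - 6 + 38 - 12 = -10*d^2 + 10*d + 20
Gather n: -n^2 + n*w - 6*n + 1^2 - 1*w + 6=-n^2 + n*(w - 6) - w + 7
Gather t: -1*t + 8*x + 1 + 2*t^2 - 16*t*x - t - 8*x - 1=2*t^2 + t*(-16*x - 2)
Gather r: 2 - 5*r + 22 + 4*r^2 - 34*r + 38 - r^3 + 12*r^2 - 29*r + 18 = -r^3 + 16*r^2 - 68*r + 80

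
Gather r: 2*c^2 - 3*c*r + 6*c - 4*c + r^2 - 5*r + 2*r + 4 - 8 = 2*c^2 + 2*c + r^2 + r*(-3*c - 3) - 4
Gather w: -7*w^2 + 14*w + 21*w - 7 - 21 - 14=-7*w^2 + 35*w - 42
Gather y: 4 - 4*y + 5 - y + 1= 10 - 5*y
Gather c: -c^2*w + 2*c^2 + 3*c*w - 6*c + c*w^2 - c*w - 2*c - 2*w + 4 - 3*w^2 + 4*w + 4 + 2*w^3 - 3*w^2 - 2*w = c^2*(2 - w) + c*(w^2 + 2*w - 8) + 2*w^3 - 6*w^2 + 8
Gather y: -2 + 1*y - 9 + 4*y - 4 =5*y - 15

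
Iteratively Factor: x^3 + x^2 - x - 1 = (x + 1)*(x^2 - 1) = (x - 1)*(x + 1)*(x + 1)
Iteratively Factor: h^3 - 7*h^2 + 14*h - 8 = (h - 1)*(h^2 - 6*h + 8) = (h - 4)*(h - 1)*(h - 2)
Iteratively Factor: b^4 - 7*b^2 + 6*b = (b)*(b^3 - 7*b + 6) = b*(b - 2)*(b^2 + 2*b - 3) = b*(b - 2)*(b - 1)*(b + 3)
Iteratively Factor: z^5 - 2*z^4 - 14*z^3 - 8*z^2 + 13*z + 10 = (z - 1)*(z^4 - z^3 - 15*z^2 - 23*z - 10) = (z - 1)*(z + 2)*(z^3 - 3*z^2 - 9*z - 5) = (z - 1)*(z + 1)*(z + 2)*(z^2 - 4*z - 5) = (z - 5)*(z - 1)*(z + 1)*(z + 2)*(z + 1)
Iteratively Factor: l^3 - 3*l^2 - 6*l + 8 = (l - 4)*(l^2 + l - 2) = (l - 4)*(l - 1)*(l + 2)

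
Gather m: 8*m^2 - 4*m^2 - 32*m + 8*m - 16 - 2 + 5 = 4*m^2 - 24*m - 13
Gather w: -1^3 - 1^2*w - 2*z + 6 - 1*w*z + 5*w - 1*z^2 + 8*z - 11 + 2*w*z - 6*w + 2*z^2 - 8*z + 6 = w*(z - 2) + z^2 - 2*z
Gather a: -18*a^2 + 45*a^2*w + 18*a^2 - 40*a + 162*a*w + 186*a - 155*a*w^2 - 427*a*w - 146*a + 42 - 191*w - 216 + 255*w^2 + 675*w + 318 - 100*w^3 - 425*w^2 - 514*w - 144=45*a^2*w + a*(-155*w^2 - 265*w) - 100*w^3 - 170*w^2 - 30*w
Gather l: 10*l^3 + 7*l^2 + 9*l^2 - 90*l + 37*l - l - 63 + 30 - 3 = 10*l^3 + 16*l^2 - 54*l - 36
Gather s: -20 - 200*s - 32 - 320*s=-520*s - 52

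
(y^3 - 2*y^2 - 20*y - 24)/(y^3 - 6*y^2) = 1 + 4/y + 4/y^2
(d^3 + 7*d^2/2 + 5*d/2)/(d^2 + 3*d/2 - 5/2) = d*(d + 1)/(d - 1)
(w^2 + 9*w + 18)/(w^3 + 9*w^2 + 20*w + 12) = (w + 3)/(w^2 + 3*w + 2)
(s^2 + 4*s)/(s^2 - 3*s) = (s + 4)/(s - 3)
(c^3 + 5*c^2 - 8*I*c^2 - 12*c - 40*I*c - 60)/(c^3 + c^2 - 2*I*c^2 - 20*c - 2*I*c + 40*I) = (c - 6*I)/(c - 4)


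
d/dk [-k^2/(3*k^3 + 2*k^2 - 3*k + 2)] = k*(3*k^3 + 3*k - 4)/(9*k^6 + 12*k^5 - 14*k^4 + 17*k^2 - 12*k + 4)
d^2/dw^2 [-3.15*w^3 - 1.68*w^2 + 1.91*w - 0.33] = -18.9*w - 3.36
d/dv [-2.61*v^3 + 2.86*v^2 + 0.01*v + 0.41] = -7.83*v^2 + 5.72*v + 0.01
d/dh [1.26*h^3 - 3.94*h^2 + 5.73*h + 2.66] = 3.78*h^2 - 7.88*h + 5.73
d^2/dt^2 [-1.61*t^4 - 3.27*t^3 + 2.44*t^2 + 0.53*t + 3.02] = -19.32*t^2 - 19.62*t + 4.88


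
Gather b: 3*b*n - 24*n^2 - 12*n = 3*b*n - 24*n^2 - 12*n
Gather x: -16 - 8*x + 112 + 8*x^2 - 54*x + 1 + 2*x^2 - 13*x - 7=10*x^2 - 75*x + 90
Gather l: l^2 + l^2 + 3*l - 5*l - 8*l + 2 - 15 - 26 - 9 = 2*l^2 - 10*l - 48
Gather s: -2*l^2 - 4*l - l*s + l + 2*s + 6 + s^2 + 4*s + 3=-2*l^2 - 3*l + s^2 + s*(6 - l) + 9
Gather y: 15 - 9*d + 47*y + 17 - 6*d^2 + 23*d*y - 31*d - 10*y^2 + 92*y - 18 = -6*d^2 - 40*d - 10*y^2 + y*(23*d + 139) + 14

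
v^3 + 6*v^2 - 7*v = v*(v - 1)*(v + 7)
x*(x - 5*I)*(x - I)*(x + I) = x^4 - 5*I*x^3 + x^2 - 5*I*x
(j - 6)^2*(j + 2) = j^3 - 10*j^2 + 12*j + 72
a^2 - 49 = (a - 7)*(a + 7)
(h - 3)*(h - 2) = h^2 - 5*h + 6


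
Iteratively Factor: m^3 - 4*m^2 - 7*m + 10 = (m + 2)*(m^2 - 6*m + 5) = (m - 1)*(m + 2)*(m - 5)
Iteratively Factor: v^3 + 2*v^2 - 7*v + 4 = (v + 4)*(v^2 - 2*v + 1) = (v - 1)*(v + 4)*(v - 1)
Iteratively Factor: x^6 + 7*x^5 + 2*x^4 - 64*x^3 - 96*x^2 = (x + 4)*(x^5 + 3*x^4 - 10*x^3 - 24*x^2) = (x + 4)^2*(x^4 - x^3 - 6*x^2) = (x + 2)*(x + 4)^2*(x^3 - 3*x^2) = (x - 3)*(x + 2)*(x + 4)^2*(x^2) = x*(x - 3)*(x + 2)*(x + 4)^2*(x)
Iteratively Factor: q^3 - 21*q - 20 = (q - 5)*(q^2 + 5*q + 4) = (q - 5)*(q + 4)*(q + 1)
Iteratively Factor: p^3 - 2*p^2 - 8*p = (p - 4)*(p^2 + 2*p) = p*(p - 4)*(p + 2)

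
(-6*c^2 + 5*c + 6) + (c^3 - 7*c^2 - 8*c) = c^3 - 13*c^2 - 3*c + 6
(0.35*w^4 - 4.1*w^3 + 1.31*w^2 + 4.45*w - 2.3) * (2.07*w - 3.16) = 0.7245*w^5 - 9.593*w^4 + 15.6677*w^3 + 5.0719*w^2 - 18.823*w + 7.268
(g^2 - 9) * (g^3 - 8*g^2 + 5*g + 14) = g^5 - 8*g^4 - 4*g^3 + 86*g^2 - 45*g - 126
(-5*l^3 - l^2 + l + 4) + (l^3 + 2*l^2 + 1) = -4*l^3 + l^2 + l + 5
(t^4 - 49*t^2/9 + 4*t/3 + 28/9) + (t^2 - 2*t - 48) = t^4 - 40*t^2/9 - 2*t/3 - 404/9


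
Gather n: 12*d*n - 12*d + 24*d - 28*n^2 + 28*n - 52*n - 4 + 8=12*d - 28*n^2 + n*(12*d - 24) + 4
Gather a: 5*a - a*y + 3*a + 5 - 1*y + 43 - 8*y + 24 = a*(8 - y) - 9*y + 72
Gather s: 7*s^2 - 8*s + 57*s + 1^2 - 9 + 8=7*s^2 + 49*s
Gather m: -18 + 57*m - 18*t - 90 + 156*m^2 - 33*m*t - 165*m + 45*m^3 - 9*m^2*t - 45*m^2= 45*m^3 + m^2*(111 - 9*t) + m*(-33*t - 108) - 18*t - 108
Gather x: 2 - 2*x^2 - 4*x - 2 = -2*x^2 - 4*x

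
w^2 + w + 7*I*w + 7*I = (w + 1)*(w + 7*I)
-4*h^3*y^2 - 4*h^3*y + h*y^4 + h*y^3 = y*(-2*h + y)*(2*h + y)*(h*y + h)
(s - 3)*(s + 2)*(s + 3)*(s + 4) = s^4 + 6*s^3 - s^2 - 54*s - 72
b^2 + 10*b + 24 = (b + 4)*(b + 6)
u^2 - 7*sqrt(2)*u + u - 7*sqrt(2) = (u + 1)*(u - 7*sqrt(2))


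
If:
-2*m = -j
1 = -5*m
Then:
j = -2/5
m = -1/5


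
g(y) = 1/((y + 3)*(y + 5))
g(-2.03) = 0.35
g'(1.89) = -0.01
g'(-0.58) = -0.06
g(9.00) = 0.01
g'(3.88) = -0.00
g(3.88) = 0.02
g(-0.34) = 0.08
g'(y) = -1/((y + 3)*(y + 5)^2) - 1/((y + 3)^2*(y + 5)) = 2*(-y - 4)/(y^4 + 16*y^3 + 94*y^2 + 240*y + 225)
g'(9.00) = 0.00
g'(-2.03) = -0.47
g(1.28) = 0.04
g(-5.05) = 9.76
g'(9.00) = 0.00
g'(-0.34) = -0.05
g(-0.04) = 0.07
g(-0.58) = 0.09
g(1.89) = 0.03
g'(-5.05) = 199.88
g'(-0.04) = -0.04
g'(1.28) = -0.01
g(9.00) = 0.01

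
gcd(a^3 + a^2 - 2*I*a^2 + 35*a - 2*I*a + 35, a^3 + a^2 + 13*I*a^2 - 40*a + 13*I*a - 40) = a^2 + a*(1 + 5*I) + 5*I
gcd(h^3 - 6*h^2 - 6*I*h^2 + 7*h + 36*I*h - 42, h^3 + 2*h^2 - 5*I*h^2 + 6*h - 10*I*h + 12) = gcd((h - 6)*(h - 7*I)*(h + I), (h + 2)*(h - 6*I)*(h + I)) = h + I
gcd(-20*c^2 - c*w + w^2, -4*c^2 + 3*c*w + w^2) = 4*c + w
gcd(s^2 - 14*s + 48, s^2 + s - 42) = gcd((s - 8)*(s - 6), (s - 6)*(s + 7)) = s - 6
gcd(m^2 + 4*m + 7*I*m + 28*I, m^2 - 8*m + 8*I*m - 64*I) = 1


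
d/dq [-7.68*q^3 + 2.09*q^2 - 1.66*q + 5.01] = -23.04*q^2 + 4.18*q - 1.66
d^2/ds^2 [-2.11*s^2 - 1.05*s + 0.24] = -4.22000000000000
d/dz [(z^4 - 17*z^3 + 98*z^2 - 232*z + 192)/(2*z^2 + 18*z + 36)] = (z^5 + 5*z^4 - 117*z^3 + 98*z^2 + 1572*z - 2952)/(z^4 + 18*z^3 + 117*z^2 + 324*z + 324)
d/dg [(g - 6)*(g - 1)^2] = (g - 1)*(3*g - 13)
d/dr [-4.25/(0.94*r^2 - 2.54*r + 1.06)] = (7.99*r - 10.795)/(0.94*r^2 - 2.54*r + 1.06)^2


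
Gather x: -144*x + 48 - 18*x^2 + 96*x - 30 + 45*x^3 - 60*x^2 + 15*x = 45*x^3 - 78*x^2 - 33*x + 18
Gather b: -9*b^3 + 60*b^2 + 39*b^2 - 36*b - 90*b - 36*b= -9*b^3 + 99*b^2 - 162*b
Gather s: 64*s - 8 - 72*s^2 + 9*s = -72*s^2 + 73*s - 8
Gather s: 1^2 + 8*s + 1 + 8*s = 16*s + 2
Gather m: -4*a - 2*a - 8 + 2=-6*a - 6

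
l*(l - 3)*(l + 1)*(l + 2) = l^4 - 7*l^2 - 6*l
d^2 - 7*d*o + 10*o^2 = (d - 5*o)*(d - 2*o)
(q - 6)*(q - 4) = q^2 - 10*q + 24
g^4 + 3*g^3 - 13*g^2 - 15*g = g*(g - 3)*(g + 1)*(g + 5)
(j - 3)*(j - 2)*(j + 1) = j^3 - 4*j^2 + j + 6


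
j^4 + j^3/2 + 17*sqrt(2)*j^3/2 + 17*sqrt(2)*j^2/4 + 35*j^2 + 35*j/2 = j*(j + 1/2)*(j + 7*sqrt(2)/2)*(j + 5*sqrt(2))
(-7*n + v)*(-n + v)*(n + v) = 7*n^3 - n^2*v - 7*n*v^2 + v^3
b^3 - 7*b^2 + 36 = (b - 6)*(b - 3)*(b + 2)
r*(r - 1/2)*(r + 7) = r^3 + 13*r^2/2 - 7*r/2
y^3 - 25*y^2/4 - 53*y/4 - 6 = (y - 8)*(y + 3/4)*(y + 1)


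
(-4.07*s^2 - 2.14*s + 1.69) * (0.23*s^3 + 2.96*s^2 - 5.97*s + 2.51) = -0.9361*s^5 - 12.5394*s^4 + 18.3522*s^3 + 7.5625*s^2 - 15.4607*s + 4.2419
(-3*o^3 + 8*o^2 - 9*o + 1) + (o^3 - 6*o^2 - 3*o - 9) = -2*o^3 + 2*o^2 - 12*o - 8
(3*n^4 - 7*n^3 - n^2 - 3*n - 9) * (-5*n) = -15*n^5 + 35*n^4 + 5*n^3 + 15*n^2 + 45*n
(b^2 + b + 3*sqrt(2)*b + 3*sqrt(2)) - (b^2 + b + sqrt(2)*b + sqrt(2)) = 2*sqrt(2)*b + 2*sqrt(2)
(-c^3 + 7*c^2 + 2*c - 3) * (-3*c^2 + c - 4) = 3*c^5 - 22*c^4 + 5*c^3 - 17*c^2 - 11*c + 12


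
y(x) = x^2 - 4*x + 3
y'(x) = 2*x - 4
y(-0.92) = 7.53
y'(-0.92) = -5.84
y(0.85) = 0.32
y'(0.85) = -2.30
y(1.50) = -0.75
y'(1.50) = -1.00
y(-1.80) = 13.44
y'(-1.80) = -7.60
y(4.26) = 4.11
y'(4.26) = 4.52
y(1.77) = -0.95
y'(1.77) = -0.46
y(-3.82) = 32.87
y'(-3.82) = -11.64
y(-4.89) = 46.47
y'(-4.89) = -13.78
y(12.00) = 99.00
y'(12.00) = 20.00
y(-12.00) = 195.00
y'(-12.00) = -28.00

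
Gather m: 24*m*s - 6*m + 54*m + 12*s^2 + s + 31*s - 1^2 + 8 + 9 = m*(24*s + 48) + 12*s^2 + 32*s + 16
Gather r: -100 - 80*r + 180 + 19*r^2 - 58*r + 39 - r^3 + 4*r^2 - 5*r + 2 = -r^3 + 23*r^2 - 143*r + 121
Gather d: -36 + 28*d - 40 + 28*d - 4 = 56*d - 80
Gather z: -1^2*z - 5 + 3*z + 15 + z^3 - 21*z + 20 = z^3 - 19*z + 30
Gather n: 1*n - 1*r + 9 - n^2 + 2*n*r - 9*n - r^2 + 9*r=-n^2 + n*(2*r - 8) - r^2 + 8*r + 9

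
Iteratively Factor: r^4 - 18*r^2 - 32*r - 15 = (r + 1)*(r^3 - r^2 - 17*r - 15) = (r + 1)^2*(r^2 - 2*r - 15) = (r + 1)^2*(r + 3)*(r - 5)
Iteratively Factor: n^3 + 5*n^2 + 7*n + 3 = (n + 3)*(n^2 + 2*n + 1) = (n + 1)*(n + 3)*(n + 1)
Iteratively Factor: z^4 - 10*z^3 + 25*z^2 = (z)*(z^3 - 10*z^2 + 25*z) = z*(z - 5)*(z^2 - 5*z) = z*(z - 5)^2*(z)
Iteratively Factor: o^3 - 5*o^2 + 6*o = (o - 3)*(o^2 - 2*o) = (o - 3)*(o - 2)*(o)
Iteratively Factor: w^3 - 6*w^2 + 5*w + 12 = (w - 4)*(w^2 - 2*w - 3) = (w - 4)*(w - 3)*(w + 1)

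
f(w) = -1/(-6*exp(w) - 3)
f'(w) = -6*exp(w)/(-6*exp(w) - 3)^2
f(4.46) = 0.00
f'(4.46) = -0.00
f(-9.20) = 0.33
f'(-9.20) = -0.00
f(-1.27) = 0.21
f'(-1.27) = -0.08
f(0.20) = 0.10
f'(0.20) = -0.07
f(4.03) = 0.00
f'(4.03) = -0.00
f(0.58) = 0.07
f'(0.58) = -0.06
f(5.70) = 0.00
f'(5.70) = -0.00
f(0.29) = 0.09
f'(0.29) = -0.07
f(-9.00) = 0.33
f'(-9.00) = 0.00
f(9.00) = 0.00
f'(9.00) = 0.00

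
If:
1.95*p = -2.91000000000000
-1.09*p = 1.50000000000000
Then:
No Solution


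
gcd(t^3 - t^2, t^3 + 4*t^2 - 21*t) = t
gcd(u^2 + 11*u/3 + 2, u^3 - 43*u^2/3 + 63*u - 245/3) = 1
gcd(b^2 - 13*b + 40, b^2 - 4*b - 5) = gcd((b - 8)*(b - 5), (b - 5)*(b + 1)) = b - 5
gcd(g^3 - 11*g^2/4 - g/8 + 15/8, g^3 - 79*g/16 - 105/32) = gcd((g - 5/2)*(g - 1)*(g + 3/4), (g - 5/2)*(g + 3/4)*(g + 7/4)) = g^2 - 7*g/4 - 15/8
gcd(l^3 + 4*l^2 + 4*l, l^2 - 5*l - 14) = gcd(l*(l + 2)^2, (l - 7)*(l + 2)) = l + 2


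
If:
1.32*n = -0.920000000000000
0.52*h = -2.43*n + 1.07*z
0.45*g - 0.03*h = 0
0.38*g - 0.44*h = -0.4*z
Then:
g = -0.19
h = -2.87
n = -0.70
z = -2.98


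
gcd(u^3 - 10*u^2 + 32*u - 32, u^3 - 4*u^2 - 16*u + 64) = u^2 - 8*u + 16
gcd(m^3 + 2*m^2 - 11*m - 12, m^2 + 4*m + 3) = m + 1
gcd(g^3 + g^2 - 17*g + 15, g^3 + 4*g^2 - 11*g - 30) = g^2 + 2*g - 15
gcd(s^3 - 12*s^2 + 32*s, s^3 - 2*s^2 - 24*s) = s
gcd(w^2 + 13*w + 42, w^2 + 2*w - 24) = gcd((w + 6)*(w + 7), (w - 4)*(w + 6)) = w + 6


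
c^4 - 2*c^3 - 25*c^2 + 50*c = c*(c - 5)*(c - 2)*(c + 5)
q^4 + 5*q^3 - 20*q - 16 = (q - 2)*(q + 1)*(q + 2)*(q + 4)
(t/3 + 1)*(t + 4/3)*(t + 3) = t^3/3 + 22*t^2/9 + 17*t/3 + 4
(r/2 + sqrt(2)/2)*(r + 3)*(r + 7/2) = r^3/2 + sqrt(2)*r^2/2 + 13*r^2/4 + 13*sqrt(2)*r/4 + 21*r/4 + 21*sqrt(2)/4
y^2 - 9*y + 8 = (y - 8)*(y - 1)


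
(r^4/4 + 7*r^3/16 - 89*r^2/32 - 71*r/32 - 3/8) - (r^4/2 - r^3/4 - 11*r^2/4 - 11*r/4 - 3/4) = -r^4/4 + 11*r^3/16 - r^2/32 + 17*r/32 + 3/8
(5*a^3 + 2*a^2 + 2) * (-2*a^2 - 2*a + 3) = -10*a^5 - 14*a^4 + 11*a^3 + 2*a^2 - 4*a + 6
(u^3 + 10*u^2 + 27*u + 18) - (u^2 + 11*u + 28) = u^3 + 9*u^2 + 16*u - 10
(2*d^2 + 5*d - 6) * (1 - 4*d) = -8*d^3 - 18*d^2 + 29*d - 6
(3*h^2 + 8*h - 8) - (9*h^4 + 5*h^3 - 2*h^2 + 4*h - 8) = -9*h^4 - 5*h^3 + 5*h^2 + 4*h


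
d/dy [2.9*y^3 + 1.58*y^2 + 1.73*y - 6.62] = 8.7*y^2 + 3.16*y + 1.73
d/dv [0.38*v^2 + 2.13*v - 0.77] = 0.76*v + 2.13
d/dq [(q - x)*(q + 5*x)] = 2*q + 4*x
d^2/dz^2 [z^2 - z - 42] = 2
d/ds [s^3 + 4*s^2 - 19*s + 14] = 3*s^2 + 8*s - 19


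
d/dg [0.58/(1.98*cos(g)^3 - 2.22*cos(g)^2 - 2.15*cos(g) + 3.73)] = (3.4452*cos(g)^2 - 2.5752*cos(g) - 1.247)*sin(g)/(1.98*cos(g)^3 - 2.22*cos(g)^2 - 2.15*cos(g) + 3.73)^2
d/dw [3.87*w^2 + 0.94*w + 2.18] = 7.74*w + 0.94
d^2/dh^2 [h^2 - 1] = 2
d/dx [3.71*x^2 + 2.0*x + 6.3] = 7.42*x + 2.0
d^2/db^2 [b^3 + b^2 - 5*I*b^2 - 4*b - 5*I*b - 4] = 6*b + 2 - 10*I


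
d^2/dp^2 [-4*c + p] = 0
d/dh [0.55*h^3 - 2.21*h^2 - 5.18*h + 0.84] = 1.65*h^2 - 4.42*h - 5.18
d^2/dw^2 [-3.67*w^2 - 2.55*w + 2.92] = -7.34000000000000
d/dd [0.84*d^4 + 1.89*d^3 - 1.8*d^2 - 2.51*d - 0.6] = 3.36*d^3 + 5.67*d^2 - 3.6*d - 2.51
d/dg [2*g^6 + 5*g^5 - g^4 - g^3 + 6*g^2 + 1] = g*(12*g^4 + 25*g^3 - 4*g^2 - 3*g + 12)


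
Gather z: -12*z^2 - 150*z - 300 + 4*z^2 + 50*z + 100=-8*z^2 - 100*z - 200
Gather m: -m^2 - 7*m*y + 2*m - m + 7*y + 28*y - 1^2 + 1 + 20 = -m^2 + m*(1 - 7*y) + 35*y + 20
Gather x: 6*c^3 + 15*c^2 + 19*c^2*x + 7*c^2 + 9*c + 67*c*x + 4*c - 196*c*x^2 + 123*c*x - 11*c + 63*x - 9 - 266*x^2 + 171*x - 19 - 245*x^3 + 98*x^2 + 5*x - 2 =6*c^3 + 22*c^2 + 2*c - 245*x^3 + x^2*(-196*c - 168) + x*(19*c^2 + 190*c + 239) - 30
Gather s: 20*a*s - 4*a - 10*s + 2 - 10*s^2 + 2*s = -4*a - 10*s^2 + s*(20*a - 8) + 2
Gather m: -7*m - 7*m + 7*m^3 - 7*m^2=7*m^3 - 7*m^2 - 14*m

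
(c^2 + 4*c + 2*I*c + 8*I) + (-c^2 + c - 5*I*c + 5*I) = 5*c - 3*I*c + 13*I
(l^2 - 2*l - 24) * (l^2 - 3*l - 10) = l^4 - 5*l^3 - 28*l^2 + 92*l + 240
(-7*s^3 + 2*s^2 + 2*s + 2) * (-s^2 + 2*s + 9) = 7*s^5 - 16*s^4 - 61*s^3 + 20*s^2 + 22*s + 18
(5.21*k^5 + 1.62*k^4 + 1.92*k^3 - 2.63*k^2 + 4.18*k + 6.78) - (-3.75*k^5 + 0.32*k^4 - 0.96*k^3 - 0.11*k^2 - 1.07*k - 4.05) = 8.96*k^5 + 1.3*k^4 + 2.88*k^3 - 2.52*k^2 + 5.25*k + 10.83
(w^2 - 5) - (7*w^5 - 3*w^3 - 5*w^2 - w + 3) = -7*w^5 + 3*w^3 + 6*w^2 + w - 8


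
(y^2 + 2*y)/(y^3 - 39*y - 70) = y/(y^2 - 2*y - 35)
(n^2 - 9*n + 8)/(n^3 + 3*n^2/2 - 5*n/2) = 2*(n - 8)/(n*(2*n + 5))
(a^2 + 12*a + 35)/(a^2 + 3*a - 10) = (a + 7)/(a - 2)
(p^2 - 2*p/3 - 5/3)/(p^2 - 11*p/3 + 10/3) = (p + 1)/(p - 2)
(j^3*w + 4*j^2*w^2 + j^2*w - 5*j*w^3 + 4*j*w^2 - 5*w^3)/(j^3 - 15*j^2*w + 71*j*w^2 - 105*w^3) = w*(j^3 + 4*j^2*w + j^2 - 5*j*w^2 + 4*j*w - 5*w^2)/(j^3 - 15*j^2*w + 71*j*w^2 - 105*w^3)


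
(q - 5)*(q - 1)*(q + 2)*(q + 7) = q^4 + 3*q^3 - 35*q^2 - 39*q + 70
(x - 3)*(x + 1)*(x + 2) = x^3 - 7*x - 6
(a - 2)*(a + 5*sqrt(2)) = a^2 - 2*a + 5*sqrt(2)*a - 10*sqrt(2)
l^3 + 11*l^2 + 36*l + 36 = (l + 2)*(l + 3)*(l + 6)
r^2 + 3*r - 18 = (r - 3)*(r + 6)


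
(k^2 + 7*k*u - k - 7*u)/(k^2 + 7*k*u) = (k - 1)/k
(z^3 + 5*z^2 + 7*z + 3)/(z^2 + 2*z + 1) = z + 3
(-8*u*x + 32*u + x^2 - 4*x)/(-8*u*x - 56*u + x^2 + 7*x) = (x - 4)/(x + 7)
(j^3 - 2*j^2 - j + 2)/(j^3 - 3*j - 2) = (j - 1)/(j + 1)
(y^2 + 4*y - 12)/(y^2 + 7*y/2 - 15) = 2*(y - 2)/(2*y - 5)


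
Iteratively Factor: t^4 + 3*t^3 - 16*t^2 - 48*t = (t)*(t^3 + 3*t^2 - 16*t - 48) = t*(t + 3)*(t^2 - 16) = t*(t - 4)*(t + 3)*(t + 4)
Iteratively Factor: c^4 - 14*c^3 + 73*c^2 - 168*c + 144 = (c - 4)*(c^3 - 10*c^2 + 33*c - 36) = (c - 4)*(c - 3)*(c^2 - 7*c + 12) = (c - 4)*(c - 3)^2*(c - 4)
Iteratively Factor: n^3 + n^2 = (n)*(n^2 + n) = n^2*(n + 1)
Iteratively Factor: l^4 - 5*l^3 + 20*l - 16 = (l + 2)*(l^3 - 7*l^2 + 14*l - 8) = (l - 4)*(l + 2)*(l^2 - 3*l + 2) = (l - 4)*(l - 1)*(l + 2)*(l - 2)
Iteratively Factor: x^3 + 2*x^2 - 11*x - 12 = (x + 1)*(x^2 + x - 12) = (x - 3)*(x + 1)*(x + 4)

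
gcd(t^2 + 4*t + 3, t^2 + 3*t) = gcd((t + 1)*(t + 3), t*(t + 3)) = t + 3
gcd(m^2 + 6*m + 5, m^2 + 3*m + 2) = m + 1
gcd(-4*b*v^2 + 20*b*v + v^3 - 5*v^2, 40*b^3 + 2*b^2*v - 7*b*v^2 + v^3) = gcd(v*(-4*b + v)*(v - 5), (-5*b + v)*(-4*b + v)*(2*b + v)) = -4*b + v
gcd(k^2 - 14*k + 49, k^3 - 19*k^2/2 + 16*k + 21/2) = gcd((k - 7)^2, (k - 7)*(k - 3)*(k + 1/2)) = k - 7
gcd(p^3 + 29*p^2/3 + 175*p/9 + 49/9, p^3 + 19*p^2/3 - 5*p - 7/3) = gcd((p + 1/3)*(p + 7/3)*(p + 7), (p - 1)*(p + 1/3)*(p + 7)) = p^2 + 22*p/3 + 7/3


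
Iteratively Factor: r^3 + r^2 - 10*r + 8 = (r - 2)*(r^2 + 3*r - 4) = (r - 2)*(r + 4)*(r - 1)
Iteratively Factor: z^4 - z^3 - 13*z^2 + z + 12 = (z - 4)*(z^3 + 3*z^2 - z - 3) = (z - 4)*(z - 1)*(z^2 + 4*z + 3) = (z - 4)*(z - 1)*(z + 3)*(z + 1)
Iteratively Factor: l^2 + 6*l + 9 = (l + 3)*(l + 3)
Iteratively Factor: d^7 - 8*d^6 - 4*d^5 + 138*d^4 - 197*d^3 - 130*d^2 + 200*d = (d + 1)*(d^6 - 9*d^5 + 5*d^4 + 133*d^3 - 330*d^2 + 200*d) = (d - 2)*(d + 1)*(d^5 - 7*d^4 - 9*d^3 + 115*d^2 - 100*d) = (d - 5)*(d - 2)*(d + 1)*(d^4 - 2*d^3 - 19*d^2 + 20*d) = (d - 5)*(d - 2)*(d + 1)*(d + 4)*(d^3 - 6*d^2 + 5*d) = (d - 5)^2*(d - 2)*(d + 1)*(d + 4)*(d^2 - d) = d*(d - 5)^2*(d - 2)*(d + 1)*(d + 4)*(d - 1)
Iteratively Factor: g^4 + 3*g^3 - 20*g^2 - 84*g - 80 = (g + 4)*(g^3 - g^2 - 16*g - 20) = (g - 5)*(g + 4)*(g^2 + 4*g + 4) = (g - 5)*(g + 2)*(g + 4)*(g + 2)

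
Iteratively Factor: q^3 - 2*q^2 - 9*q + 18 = (q - 2)*(q^2 - 9) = (q - 3)*(q - 2)*(q + 3)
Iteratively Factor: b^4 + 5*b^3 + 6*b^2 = (b)*(b^3 + 5*b^2 + 6*b) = b^2*(b^2 + 5*b + 6) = b^2*(b + 3)*(b + 2)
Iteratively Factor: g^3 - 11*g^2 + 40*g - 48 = (g - 3)*(g^2 - 8*g + 16) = (g - 4)*(g - 3)*(g - 4)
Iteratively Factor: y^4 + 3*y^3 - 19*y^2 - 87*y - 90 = (y + 3)*(y^3 - 19*y - 30) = (y - 5)*(y + 3)*(y^2 + 5*y + 6) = (y - 5)*(y + 3)^2*(y + 2)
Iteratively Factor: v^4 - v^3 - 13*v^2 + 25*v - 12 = (v + 4)*(v^3 - 5*v^2 + 7*v - 3) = (v - 1)*(v + 4)*(v^2 - 4*v + 3) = (v - 1)^2*(v + 4)*(v - 3)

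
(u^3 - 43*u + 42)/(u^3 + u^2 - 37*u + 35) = (u - 6)/(u - 5)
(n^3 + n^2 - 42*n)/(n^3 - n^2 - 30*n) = (n + 7)/(n + 5)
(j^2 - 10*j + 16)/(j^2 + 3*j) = (j^2 - 10*j + 16)/(j*(j + 3))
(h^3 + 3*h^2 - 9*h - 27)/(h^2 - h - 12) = (h^2 - 9)/(h - 4)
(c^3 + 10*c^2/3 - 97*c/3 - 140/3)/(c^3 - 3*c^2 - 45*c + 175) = (c + 4/3)/(c - 5)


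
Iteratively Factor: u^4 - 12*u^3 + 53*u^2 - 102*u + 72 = (u - 3)*(u^3 - 9*u^2 + 26*u - 24) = (u - 3)^2*(u^2 - 6*u + 8) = (u - 4)*(u - 3)^2*(u - 2)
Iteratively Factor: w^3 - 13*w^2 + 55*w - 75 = (w - 3)*(w^2 - 10*w + 25) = (w - 5)*(w - 3)*(w - 5)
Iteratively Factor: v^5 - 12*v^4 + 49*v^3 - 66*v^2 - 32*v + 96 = (v + 1)*(v^4 - 13*v^3 + 62*v^2 - 128*v + 96) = (v - 3)*(v + 1)*(v^3 - 10*v^2 + 32*v - 32) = (v - 4)*(v - 3)*(v + 1)*(v^2 - 6*v + 8) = (v - 4)*(v - 3)*(v - 2)*(v + 1)*(v - 4)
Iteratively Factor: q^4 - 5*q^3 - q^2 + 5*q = (q - 5)*(q^3 - q) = q*(q - 5)*(q^2 - 1) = q*(q - 5)*(q + 1)*(q - 1)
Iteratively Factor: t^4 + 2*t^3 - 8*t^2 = (t + 4)*(t^3 - 2*t^2) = t*(t + 4)*(t^2 - 2*t) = t*(t - 2)*(t + 4)*(t)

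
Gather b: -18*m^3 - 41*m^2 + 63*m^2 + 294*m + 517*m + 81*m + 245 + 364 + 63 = -18*m^3 + 22*m^2 + 892*m + 672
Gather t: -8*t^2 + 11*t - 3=-8*t^2 + 11*t - 3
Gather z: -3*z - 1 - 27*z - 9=-30*z - 10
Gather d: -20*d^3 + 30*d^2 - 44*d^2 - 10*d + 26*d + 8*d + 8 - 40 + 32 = -20*d^3 - 14*d^2 + 24*d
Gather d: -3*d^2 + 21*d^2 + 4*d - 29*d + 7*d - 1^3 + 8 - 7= 18*d^2 - 18*d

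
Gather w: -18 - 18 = -36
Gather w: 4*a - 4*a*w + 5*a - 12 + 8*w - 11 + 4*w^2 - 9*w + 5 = 9*a + 4*w^2 + w*(-4*a - 1) - 18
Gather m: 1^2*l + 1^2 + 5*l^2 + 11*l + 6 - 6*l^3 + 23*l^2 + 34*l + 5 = -6*l^3 + 28*l^2 + 46*l + 12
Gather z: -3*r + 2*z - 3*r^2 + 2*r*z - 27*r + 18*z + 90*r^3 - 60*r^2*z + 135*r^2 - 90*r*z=90*r^3 + 132*r^2 - 30*r + z*(-60*r^2 - 88*r + 20)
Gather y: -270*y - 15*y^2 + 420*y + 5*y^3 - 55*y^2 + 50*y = 5*y^3 - 70*y^2 + 200*y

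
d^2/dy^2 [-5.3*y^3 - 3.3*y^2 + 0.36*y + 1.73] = -31.8*y - 6.6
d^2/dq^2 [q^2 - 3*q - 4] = 2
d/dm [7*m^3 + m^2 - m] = 21*m^2 + 2*m - 1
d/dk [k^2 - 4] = 2*k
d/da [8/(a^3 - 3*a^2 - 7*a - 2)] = 8*(-3*a^2 + 6*a + 7)/(-a^3 + 3*a^2 + 7*a + 2)^2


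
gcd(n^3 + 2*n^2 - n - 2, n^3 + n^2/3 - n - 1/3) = n^2 - 1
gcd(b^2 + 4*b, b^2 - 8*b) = b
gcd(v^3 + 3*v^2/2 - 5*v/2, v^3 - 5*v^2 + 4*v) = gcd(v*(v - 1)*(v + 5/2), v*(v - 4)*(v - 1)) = v^2 - v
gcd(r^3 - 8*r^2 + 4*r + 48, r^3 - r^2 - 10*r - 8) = r^2 - 2*r - 8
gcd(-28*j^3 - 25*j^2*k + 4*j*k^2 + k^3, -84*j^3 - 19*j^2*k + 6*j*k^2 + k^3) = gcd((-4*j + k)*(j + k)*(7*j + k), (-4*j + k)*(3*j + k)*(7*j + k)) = 28*j^2 - 3*j*k - k^2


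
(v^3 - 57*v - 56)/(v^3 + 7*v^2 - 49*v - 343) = (v^2 - 7*v - 8)/(v^2 - 49)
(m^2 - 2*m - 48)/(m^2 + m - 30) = (m - 8)/(m - 5)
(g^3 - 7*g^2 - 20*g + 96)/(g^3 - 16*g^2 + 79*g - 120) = (g + 4)/(g - 5)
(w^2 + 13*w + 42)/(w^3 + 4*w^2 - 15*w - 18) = (w + 7)/(w^2 - 2*w - 3)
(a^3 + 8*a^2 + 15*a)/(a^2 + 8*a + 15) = a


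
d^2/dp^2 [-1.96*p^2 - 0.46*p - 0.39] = -3.92000000000000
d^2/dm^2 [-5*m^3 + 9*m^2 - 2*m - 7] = 18 - 30*m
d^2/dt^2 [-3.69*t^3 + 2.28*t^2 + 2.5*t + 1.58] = 4.56 - 22.14*t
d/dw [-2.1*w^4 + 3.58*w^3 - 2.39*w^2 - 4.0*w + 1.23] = -8.4*w^3 + 10.74*w^2 - 4.78*w - 4.0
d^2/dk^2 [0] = 0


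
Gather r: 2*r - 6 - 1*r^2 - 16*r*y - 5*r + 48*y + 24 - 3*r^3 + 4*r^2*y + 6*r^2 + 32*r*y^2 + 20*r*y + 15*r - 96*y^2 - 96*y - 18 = -3*r^3 + r^2*(4*y + 5) + r*(32*y^2 + 4*y + 12) - 96*y^2 - 48*y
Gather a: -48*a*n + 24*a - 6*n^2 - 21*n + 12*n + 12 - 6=a*(24 - 48*n) - 6*n^2 - 9*n + 6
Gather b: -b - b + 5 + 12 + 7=24 - 2*b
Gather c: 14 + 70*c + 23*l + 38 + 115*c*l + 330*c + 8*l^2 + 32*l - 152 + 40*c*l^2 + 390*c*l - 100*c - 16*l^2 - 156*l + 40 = c*(40*l^2 + 505*l + 300) - 8*l^2 - 101*l - 60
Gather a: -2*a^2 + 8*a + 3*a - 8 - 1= -2*a^2 + 11*a - 9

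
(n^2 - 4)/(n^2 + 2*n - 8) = (n + 2)/(n + 4)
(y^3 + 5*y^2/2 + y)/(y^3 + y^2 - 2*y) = (y + 1/2)/(y - 1)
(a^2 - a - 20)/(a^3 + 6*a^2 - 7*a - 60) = (a - 5)/(a^2 + 2*a - 15)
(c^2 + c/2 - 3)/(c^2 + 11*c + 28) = (c^2 + c/2 - 3)/(c^2 + 11*c + 28)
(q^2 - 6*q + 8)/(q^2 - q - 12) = (q - 2)/(q + 3)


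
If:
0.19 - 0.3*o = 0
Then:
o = 0.63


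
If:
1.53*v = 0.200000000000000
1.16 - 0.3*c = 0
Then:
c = 3.87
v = 0.13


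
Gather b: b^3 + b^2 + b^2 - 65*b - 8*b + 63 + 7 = b^3 + 2*b^2 - 73*b + 70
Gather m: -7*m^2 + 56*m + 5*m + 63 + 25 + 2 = -7*m^2 + 61*m + 90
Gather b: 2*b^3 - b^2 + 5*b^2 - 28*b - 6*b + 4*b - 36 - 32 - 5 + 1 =2*b^3 + 4*b^2 - 30*b - 72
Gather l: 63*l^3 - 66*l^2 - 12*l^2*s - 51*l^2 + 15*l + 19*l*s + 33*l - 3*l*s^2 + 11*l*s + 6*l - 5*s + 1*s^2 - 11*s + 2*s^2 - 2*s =63*l^3 + l^2*(-12*s - 117) + l*(-3*s^2 + 30*s + 54) + 3*s^2 - 18*s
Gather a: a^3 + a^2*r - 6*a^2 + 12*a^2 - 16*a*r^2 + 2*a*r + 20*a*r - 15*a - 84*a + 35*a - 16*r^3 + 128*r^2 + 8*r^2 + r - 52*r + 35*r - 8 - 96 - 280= a^3 + a^2*(r + 6) + a*(-16*r^2 + 22*r - 64) - 16*r^3 + 136*r^2 - 16*r - 384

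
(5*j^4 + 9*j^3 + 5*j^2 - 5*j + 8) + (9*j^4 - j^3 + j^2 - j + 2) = 14*j^4 + 8*j^3 + 6*j^2 - 6*j + 10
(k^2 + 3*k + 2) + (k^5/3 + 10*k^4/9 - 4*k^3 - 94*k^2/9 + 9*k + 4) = k^5/3 + 10*k^4/9 - 4*k^3 - 85*k^2/9 + 12*k + 6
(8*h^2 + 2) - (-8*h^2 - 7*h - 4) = 16*h^2 + 7*h + 6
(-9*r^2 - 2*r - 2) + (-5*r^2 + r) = -14*r^2 - r - 2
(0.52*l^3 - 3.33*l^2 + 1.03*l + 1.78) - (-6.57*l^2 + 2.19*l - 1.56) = 0.52*l^3 + 3.24*l^2 - 1.16*l + 3.34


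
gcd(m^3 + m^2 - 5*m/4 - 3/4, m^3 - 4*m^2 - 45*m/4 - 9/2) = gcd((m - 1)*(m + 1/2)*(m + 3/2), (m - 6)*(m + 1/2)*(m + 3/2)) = m^2 + 2*m + 3/4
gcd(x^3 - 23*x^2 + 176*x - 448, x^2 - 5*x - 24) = x - 8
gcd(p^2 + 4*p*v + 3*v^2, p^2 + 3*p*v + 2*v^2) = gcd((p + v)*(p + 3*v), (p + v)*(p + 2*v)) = p + v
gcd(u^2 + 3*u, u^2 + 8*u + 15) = u + 3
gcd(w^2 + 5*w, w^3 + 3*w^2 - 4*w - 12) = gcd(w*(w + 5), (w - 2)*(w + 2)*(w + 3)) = 1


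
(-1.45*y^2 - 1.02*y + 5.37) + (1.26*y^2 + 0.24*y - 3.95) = -0.19*y^2 - 0.78*y + 1.42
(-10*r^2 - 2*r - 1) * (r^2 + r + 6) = -10*r^4 - 12*r^3 - 63*r^2 - 13*r - 6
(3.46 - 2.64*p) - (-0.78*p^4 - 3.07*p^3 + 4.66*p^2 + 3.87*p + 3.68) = 0.78*p^4 + 3.07*p^3 - 4.66*p^2 - 6.51*p - 0.22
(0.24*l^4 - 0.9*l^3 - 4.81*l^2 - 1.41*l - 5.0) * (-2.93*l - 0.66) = -0.7032*l^5 + 2.4786*l^4 + 14.6873*l^3 + 7.3059*l^2 + 15.5806*l + 3.3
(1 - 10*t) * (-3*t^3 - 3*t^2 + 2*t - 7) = 30*t^4 + 27*t^3 - 23*t^2 + 72*t - 7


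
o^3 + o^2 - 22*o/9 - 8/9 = (o - 4/3)*(o + 1/3)*(o + 2)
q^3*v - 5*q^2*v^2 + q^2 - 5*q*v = q*(q - 5*v)*(q*v + 1)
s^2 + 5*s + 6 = (s + 2)*(s + 3)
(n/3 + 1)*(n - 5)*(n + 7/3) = n^3/3 + n^2/9 - 59*n/9 - 35/3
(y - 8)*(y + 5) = y^2 - 3*y - 40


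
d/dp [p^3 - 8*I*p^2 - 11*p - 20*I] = 3*p^2 - 16*I*p - 11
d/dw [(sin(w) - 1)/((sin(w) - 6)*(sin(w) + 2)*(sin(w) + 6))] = (-2*sin(w)^3 + sin(w)^2 + 4*sin(w) - 108)*cos(w)/((sin(w) - 6)^2*(sin(w) + 2)^2*(sin(w) + 6)^2)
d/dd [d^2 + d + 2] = 2*d + 1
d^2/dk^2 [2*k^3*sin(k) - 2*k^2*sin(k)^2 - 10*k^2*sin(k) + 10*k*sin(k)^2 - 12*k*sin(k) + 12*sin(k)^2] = -2*k^3*sin(k) + 10*k^2*sin(k) + 12*k^2*cos(k) - 4*k^2*cos(2*k) + 24*k*sin(k) - 8*k*sin(2*k) - 40*k*cos(k) + 20*k*cos(2*k) - 20*sin(k) + 20*sin(2*k) - 24*cos(k) + 26*cos(2*k) - 2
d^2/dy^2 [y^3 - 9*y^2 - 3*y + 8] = 6*y - 18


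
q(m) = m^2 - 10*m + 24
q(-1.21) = 37.56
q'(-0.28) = -10.56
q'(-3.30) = -16.60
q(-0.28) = 26.88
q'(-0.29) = -10.58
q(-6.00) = 120.00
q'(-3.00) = -16.00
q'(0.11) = -9.78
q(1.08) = 14.37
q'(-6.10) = -22.20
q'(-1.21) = -12.42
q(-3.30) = 67.89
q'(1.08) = -7.84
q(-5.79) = 115.42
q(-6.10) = 122.21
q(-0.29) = 26.98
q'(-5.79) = -21.58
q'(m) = 2*m - 10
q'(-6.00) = -22.00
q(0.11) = 22.91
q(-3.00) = 63.00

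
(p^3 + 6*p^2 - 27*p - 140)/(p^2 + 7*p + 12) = (p^2 + 2*p - 35)/(p + 3)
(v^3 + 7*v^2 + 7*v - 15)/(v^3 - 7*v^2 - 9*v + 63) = (v^2 + 4*v - 5)/(v^2 - 10*v + 21)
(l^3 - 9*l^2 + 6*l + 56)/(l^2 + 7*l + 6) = (l^3 - 9*l^2 + 6*l + 56)/(l^2 + 7*l + 6)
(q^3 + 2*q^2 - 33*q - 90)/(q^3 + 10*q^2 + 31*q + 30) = (q - 6)/(q + 2)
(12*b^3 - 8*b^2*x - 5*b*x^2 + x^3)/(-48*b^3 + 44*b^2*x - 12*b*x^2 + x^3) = (-2*b^2 + b*x + x^2)/(8*b^2 - 6*b*x + x^2)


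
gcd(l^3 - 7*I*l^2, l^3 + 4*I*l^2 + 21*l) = l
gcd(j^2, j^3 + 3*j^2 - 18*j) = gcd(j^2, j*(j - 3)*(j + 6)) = j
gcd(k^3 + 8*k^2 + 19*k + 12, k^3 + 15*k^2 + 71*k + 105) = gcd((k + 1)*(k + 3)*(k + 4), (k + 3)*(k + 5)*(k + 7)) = k + 3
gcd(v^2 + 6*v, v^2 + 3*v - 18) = v + 6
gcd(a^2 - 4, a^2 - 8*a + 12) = a - 2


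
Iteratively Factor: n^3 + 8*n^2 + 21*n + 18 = (n + 3)*(n^2 + 5*n + 6) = (n + 2)*(n + 3)*(n + 3)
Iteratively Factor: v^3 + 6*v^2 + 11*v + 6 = (v + 1)*(v^2 + 5*v + 6) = (v + 1)*(v + 2)*(v + 3)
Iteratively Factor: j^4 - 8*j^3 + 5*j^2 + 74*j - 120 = (j - 2)*(j^3 - 6*j^2 - 7*j + 60) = (j - 4)*(j - 2)*(j^2 - 2*j - 15) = (j - 5)*(j - 4)*(j - 2)*(j + 3)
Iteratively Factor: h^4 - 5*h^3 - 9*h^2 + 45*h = (h - 5)*(h^3 - 9*h) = h*(h - 5)*(h^2 - 9) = h*(h - 5)*(h + 3)*(h - 3)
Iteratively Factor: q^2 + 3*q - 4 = (q - 1)*(q + 4)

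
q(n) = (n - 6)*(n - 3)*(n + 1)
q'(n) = (n - 6)*(n - 3) + (n - 6)*(n + 1) + (n - 3)*(n + 1) = 3*n^2 - 16*n + 9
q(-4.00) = -210.00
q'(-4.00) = 121.00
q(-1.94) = -36.87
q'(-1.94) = 51.33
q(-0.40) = 13.06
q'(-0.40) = 15.88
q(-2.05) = -42.69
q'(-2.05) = 54.41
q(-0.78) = 5.64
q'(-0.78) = 23.31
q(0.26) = 19.82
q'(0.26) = 5.04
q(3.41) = -4.68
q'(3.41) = -10.68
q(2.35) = 7.95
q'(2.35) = -12.03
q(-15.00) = -5292.00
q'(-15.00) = 924.00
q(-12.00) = -2970.00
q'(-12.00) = 633.00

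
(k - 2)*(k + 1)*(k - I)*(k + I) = k^4 - k^3 - k^2 - k - 2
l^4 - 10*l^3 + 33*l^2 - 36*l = l*(l - 4)*(l - 3)^2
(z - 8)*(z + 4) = z^2 - 4*z - 32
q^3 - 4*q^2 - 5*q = q*(q - 5)*(q + 1)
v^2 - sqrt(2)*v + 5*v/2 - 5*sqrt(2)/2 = (v + 5/2)*(v - sqrt(2))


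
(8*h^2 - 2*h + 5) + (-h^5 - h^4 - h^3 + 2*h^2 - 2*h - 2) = -h^5 - h^4 - h^3 + 10*h^2 - 4*h + 3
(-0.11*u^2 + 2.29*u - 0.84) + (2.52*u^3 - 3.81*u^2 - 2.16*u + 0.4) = 2.52*u^3 - 3.92*u^2 + 0.13*u - 0.44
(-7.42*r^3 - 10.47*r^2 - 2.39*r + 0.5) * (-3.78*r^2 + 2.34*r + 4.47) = 28.0476*r^5 + 22.2138*r^4 - 48.633*r^3 - 54.2835*r^2 - 9.5133*r + 2.235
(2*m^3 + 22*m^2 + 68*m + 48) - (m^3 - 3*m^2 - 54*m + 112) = m^3 + 25*m^2 + 122*m - 64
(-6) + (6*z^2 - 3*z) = 6*z^2 - 3*z - 6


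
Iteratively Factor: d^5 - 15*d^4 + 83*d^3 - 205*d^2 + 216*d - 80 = (d - 4)*(d^4 - 11*d^3 + 39*d^2 - 49*d + 20) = (d - 4)^2*(d^3 - 7*d^2 + 11*d - 5) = (d - 4)^2*(d - 1)*(d^2 - 6*d + 5) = (d - 5)*(d - 4)^2*(d - 1)*(d - 1)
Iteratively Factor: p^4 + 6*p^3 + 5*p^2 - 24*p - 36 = (p - 2)*(p^3 + 8*p^2 + 21*p + 18) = (p - 2)*(p + 2)*(p^2 + 6*p + 9) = (p - 2)*(p + 2)*(p + 3)*(p + 3)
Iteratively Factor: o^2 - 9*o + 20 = (o - 5)*(o - 4)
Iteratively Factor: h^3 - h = (h - 1)*(h^2 + h) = h*(h - 1)*(h + 1)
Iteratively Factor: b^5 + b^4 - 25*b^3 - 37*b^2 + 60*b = (b)*(b^4 + b^3 - 25*b^2 - 37*b + 60) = b*(b + 4)*(b^3 - 3*b^2 - 13*b + 15) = b*(b - 1)*(b + 4)*(b^2 - 2*b - 15) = b*(b - 1)*(b + 3)*(b + 4)*(b - 5)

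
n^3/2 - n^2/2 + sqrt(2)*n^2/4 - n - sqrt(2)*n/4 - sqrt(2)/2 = (n/2 + 1/2)*(n - 2)*(n + sqrt(2)/2)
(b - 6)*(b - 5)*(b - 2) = b^3 - 13*b^2 + 52*b - 60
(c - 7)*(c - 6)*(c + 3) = c^3 - 10*c^2 + 3*c + 126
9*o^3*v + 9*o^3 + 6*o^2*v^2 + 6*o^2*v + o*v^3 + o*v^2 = (3*o + v)^2*(o*v + o)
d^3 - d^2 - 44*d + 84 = (d - 6)*(d - 2)*(d + 7)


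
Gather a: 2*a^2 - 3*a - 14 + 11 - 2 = 2*a^2 - 3*a - 5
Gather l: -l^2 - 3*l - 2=-l^2 - 3*l - 2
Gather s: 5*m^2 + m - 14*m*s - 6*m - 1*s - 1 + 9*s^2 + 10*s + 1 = 5*m^2 - 5*m + 9*s^2 + s*(9 - 14*m)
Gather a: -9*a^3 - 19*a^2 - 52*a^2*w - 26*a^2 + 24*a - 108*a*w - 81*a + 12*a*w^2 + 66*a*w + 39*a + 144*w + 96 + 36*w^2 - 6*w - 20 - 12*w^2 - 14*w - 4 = -9*a^3 + a^2*(-52*w - 45) + a*(12*w^2 - 42*w - 18) + 24*w^2 + 124*w + 72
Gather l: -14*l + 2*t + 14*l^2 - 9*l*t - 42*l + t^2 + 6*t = 14*l^2 + l*(-9*t - 56) + t^2 + 8*t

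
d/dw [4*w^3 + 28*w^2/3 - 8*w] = 12*w^2 + 56*w/3 - 8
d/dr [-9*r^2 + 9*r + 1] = 9 - 18*r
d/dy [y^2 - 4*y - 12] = 2*y - 4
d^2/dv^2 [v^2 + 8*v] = 2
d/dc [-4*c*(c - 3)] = 12 - 8*c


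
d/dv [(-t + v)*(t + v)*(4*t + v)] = -t^2 + 8*t*v + 3*v^2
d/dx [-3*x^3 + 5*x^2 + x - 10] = -9*x^2 + 10*x + 1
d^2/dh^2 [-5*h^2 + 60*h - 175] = -10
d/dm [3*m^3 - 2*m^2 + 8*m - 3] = 9*m^2 - 4*m + 8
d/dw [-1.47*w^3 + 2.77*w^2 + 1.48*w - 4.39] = -4.41*w^2 + 5.54*w + 1.48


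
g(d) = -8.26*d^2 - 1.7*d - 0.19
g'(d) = -16.52*d - 1.7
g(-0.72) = -3.25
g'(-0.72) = 10.19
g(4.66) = -187.48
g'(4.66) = -78.68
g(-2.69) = -55.39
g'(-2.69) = 42.74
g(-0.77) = -3.78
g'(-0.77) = 11.02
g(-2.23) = -37.48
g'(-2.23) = 35.14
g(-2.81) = -60.63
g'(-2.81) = 44.72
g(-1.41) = -14.21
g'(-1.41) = 21.59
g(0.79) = -6.69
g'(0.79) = -14.75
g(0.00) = -0.19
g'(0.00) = -1.70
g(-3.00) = -69.43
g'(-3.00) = 47.86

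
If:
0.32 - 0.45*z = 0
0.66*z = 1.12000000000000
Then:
No Solution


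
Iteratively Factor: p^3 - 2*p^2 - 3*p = (p)*(p^2 - 2*p - 3) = p*(p - 3)*(p + 1)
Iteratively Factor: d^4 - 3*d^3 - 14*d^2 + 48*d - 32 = (d - 4)*(d^3 + d^2 - 10*d + 8) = (d - 4)*(d - 1)*(d^2 + 2*d - 8) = (d - 4)*(d - 2)*(d - 1)*(d + 4)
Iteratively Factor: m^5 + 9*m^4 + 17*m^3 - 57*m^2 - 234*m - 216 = (m - 3)*(m^4 + 12*m^3 + 53*m^2 + 102*m + 72) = (m - 3)*(m + 3)*(m^3 + 9*m^2 + 26*m + 24) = (m - 3)*(m + 3)^2*(m^2 + 6*m + 8) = (m - 3)*(m + 3)^2*(m + 4)*(m + 2)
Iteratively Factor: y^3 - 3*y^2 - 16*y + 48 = (y - 3)*(y^2 - 16) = (y - 3)*(y + 4)*(y - 4)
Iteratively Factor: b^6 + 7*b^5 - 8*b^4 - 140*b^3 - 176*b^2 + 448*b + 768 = (b - 2)*(b^5 + 9*b^4 + 10*b^3 - 120*b^2 - 416*b - 384) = (b - 4)*(b - 2)*(b^4 + 13*b^3 + 62*b^2 + 128*b + 96) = (b - 4)*(b - 2)*(b + 3)*(b^3 + 10*b^2 + 32*b + 32) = (b - 4)*(b - 2)*(b + 3)*(b + 4)*(b^2 + 6*b + 8) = (b - 4)*(b - 2)*(b + 2)*(b + 3)*(b + 4)*(b + 4)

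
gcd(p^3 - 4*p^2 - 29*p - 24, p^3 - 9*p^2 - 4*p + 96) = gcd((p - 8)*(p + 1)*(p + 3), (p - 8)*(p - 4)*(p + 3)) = p^2 - 5*p - 24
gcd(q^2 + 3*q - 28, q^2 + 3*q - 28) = q^2 + 3*q - 28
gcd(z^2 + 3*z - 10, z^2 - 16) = 1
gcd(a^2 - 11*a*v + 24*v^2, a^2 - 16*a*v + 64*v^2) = -a + 8*v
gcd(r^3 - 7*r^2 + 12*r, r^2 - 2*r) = r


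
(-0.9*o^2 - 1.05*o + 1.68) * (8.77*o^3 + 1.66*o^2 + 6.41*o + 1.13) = -7.893*o^5 - 10.7025*o^4 + 7.2216*o^3 - 4.9587*o^2 + 9.5823*o + 1.8984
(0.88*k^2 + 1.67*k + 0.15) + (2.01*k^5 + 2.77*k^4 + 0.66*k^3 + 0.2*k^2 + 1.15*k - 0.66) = 2.01*k^5 + 2.77*k^4 + 0.66*k^3 + 1.08*k^2 + 2.82*k - 0.51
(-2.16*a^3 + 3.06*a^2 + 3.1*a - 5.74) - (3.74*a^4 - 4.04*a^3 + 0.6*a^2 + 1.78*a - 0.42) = -3.74*a^4 + 1.88*a^3 + 2.46*a^2 + 1.32*a - 5.32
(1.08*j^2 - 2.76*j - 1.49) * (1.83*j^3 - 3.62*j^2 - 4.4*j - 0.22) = 1.9764*j^5 - 8.9604*j^4 + 2.5125*j^3 + 17.3002*j^2 + 7.1632*j + 0.3278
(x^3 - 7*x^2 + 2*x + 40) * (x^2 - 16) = x^5 - 7*x^4 - 14*x^3 + 152*x^2 - 32*x - 640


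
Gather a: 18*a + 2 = 18*a + 2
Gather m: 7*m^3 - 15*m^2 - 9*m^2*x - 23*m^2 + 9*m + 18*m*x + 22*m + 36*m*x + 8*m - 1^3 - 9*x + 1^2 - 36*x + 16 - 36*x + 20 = 7*m^3 + m^2*(-9*x - 38) + m*(54*x + 39) - 81*x + 36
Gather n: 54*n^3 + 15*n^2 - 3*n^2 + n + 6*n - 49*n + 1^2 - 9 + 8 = 54*n^3 + 12*n^2 - 42*n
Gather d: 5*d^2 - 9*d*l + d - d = 5*d^2 - 9*d*l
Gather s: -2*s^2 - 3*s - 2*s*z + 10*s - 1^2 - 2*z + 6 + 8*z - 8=-2*s^2 + s*(7 - 2*z) + 6*z - 3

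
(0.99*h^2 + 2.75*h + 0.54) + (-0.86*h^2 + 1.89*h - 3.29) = 0.13*h^2 + 4.64*h - 2.75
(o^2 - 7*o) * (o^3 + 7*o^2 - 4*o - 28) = o^5 - 53*o^3 + 196*o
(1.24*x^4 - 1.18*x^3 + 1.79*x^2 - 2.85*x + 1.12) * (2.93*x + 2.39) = 3.6332*x^5 - 0.4938*x^4 + 2.4245*x^3 - 4.0724*x^2 - 3.5299*x + 2.6768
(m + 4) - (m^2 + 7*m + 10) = -m^2 - 6*m - 6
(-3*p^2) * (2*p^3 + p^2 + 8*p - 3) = -6*p^5 - 3*p^4 - 24*p^3 + 9*p^2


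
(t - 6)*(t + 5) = t^2 - t - 30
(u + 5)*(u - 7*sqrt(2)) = u^2 - 7*sqrt(2)*u + 5*u - 35*sqrt(2)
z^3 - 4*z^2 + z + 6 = (z - 3)*(z - 2)*(z + 1)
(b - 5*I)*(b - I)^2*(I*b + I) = I*b^4 + 7*b^3 + I*b^3 + 7*b^2 - 11*I*b^2 - 5*b - 11*I*b - 5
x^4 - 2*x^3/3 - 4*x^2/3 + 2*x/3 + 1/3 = (x - 1)^2*(x + 1/3)*(x + 1)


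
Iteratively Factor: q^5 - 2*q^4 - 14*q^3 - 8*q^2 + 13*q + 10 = (q - 5)*(q^4 + 3*q^3 + q^2 - 3*q - 2) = (q - 5)*(q + 1)*(q^3 + 2*q^2 - q - 2) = (q - 5)*(q + 1)*(q + 2)*(q^2 - 1) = (q - 5)*(q - 1)*(q + 1)*(q + 2)*(q + 1)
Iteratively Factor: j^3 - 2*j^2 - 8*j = (j - 4)*(j^2 + 2*j) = (j - 4)*(j + 2)*(j)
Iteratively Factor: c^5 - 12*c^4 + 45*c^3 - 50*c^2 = (c)*(c^4 - 12*c^3 + 45*c^2 - 50*c) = c*(c - 5)*(c^3 - 7*c^2 + 10*c) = c^2*(c - 5)*(c^2 - 7*c + 10) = c^2*(c - 5)*(c - 2)*(c - 5)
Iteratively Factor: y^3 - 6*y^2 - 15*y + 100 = (y + 4)*(y^2 - 10*y + 25) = (y - 5)*(y + 4)*(y - 5)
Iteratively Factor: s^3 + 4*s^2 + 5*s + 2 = (s + 1)*(s^2 + 3*s + 2) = (s + 1)*(s + 2)*(s + 1)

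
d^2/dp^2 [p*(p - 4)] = 2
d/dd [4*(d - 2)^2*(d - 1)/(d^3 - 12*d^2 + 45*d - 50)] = 4*(11 - 7*d)/(d^3 - 15*d^2 + 75*d - 125)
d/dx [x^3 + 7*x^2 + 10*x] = 3*x^2 + 14*x + 10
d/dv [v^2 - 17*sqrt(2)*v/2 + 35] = 2*v - 17*sqrt(2)/2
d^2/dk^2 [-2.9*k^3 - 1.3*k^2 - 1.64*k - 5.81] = -17.4*k - 2.6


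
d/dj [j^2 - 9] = 2*j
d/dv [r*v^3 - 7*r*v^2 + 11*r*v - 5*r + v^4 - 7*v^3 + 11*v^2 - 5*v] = 3*r*v^2 - 14*r*v + 11*r + 4*v^3 - 21*v^2 + 22*v - 5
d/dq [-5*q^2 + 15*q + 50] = 15 - 10*q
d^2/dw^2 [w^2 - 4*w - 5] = 2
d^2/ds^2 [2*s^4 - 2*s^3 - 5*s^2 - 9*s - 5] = 24*s^2 - 12*s - 10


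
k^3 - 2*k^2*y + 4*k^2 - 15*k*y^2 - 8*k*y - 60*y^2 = (k + 4)*(k - 5*y)*(k + 3*y)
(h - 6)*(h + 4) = h^2 - 2*h - 24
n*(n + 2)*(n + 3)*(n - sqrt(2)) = n^4 - sqrt(2)*n^3 + 5*n^3 - 5*sqrt(2)*n^2 + 6*n^2 - 6*sqrt(2)*n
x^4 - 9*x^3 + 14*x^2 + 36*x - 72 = (x - 6)*(x - 3)*(x - 2)*(x + 2)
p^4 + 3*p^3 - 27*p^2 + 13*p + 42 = (p - 3)*(p - 2)*(p + 1)*(p + 7)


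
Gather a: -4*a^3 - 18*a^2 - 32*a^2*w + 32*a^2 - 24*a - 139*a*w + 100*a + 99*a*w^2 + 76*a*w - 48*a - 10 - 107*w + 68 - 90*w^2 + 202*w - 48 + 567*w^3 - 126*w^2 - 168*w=-4*a^3 + a^2*(14 - 32*w) + a*(99*w^2 - 63*w + 28) + 567*w^3 - 216*w^2 - 73*w + 10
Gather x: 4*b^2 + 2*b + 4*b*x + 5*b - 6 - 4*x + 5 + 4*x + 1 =4*b^2 + 4*b*x + 7*b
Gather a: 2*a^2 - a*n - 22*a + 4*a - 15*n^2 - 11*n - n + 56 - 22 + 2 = 2*a^2 + a*(-n - 18) - 15*n^2 - 12*n + 36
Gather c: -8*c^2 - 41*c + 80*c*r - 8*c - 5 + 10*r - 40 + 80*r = -8*c^2 + c*(80*r - 49) + 90*r - 45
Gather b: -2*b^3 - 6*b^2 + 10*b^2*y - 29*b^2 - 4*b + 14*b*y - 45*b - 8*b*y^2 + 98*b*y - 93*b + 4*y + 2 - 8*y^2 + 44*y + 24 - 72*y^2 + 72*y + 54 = -2*b^3 + b^2*(10*y - 35) + b*(-8*y^2 + 112*y - 142) - 80*y^2 + 120*y + 80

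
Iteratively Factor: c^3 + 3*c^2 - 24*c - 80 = (c + 4)*(c^2 - c - 20) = (c + 4)^2*(c - 5)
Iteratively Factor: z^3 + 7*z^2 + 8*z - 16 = (z + 4)*(z^2 + 3*z - 4) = (z - 1)*(z + 4)*(z + 4)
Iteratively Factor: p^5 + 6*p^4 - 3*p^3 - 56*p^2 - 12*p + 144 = (p + 3)*(p^4 + 3*p^3 - 12*p^2 - 20*p + 48) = (p - 2)*(p + 3)*(p^3 + 5*p^2 - 2*p - 24) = (p - 2)*(p + 3)*(p + 4)*(p^2 + p - 6) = (p - 2)^2*(p + 3)*(p + 4)*(p + 3)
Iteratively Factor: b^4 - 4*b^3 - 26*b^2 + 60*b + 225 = (b + 3)*(b^3 - 7*b^2 - 5*b + 75) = (b - 5)*(b + 3)*(b^2 - 2*b - 15) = (b - 5)*(b + 3)^2*(b - 5)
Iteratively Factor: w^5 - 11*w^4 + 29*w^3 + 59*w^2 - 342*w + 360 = (w - 5)*(w^4 - 6*w^3 - w^2 + 54*w - 72) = (w - 5)*(w + 3)*(w^3 - 9*w^2 + 26*w - 24) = (w - 5)*(w - 3)*(w + 3)*(w^2 - 6*w + 8) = (w - 5)*(w - 4)*(w - 3)*(w + 3)*(w - 2)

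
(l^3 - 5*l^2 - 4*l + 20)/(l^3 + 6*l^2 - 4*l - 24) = (l - 5)/(l + 6)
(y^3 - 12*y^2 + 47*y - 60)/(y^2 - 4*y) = y - 8 + 15/y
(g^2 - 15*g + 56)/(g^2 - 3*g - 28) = (g - 8)/(g + 4)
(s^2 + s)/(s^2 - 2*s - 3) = s/(s - 3)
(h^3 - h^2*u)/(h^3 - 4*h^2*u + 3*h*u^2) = h/(h - 3*u)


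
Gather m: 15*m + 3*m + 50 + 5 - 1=18*m + 54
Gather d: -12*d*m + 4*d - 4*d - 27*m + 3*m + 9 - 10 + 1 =-12*d*m - 24*m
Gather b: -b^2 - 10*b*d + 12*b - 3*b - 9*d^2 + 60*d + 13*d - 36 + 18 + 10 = -b^2 + b*(9 - 10*d) - 9*d^2 + 73*d - 8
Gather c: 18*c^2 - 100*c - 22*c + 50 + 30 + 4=18*c^2 - 122*c + 84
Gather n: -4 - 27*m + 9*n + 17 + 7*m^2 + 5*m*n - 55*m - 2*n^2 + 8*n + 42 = 7*m^2 - 82*m - 2*n^2 + n*(5*m + 17) + 55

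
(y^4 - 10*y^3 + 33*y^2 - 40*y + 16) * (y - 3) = y^5 - 13*y^4 + 63*y^3 - 139*y^2 + 136*y - 48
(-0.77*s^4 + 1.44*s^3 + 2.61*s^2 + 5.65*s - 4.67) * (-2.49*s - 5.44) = 1.9173*s^5 + 0.6032*s^4 - 14.3325*s^3 - 28.2669*s^2 - 19.1077*s + 25.4048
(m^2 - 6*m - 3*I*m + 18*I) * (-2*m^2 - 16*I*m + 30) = -2*m^4 + 12*m^3 - 10*I*m^3 - 18*m^2 + 60*I*m^2 + 108*m - 90*I*m + 540*I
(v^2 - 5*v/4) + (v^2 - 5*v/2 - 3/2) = 2*v^2 - 15*v/4 - 3/2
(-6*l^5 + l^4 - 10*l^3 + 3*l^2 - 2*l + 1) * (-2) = 12*l^5 - 2*l^4 + 20*l^3 - 6*l^2 + 4*l - 2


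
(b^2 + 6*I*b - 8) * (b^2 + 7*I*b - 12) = b^4 + 13*I*b^3 - 62*b^2 - 128*I*b + 96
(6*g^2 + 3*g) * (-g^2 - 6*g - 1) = -6*g^4 - 39*g^3 - 24*g^2 - 3*g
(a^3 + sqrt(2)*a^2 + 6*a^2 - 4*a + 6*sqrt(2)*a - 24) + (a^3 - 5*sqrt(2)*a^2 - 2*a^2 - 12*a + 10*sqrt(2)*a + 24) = 2*a^3 - 4*sqrt(2)*a^2 + 4*a^2 - 16*a + 16*sqrt(2)*a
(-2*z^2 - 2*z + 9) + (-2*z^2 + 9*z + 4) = -4*z^2 + 7*z + 13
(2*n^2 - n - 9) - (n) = 2*n^2 - 2*n - 9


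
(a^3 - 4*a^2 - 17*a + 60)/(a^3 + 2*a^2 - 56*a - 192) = (a^2 - 8*a + 15)/(a^2 - 2*a - 48)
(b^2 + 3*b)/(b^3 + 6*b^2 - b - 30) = b/(b^2 + 3*b - 10)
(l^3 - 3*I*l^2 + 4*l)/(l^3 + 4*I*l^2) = (l^2 - 3*I*l + 4)/(l*(l + 4*I))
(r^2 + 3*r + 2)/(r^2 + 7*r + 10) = (r + 1)/(r + 5)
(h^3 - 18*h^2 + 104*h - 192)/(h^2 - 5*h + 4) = (h^2 - 14*h + 48)/(h - 1)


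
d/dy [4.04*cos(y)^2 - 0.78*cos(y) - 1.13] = (0.78 - 8.08*cos(y))*sin(y)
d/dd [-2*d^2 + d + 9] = 1 - 4*d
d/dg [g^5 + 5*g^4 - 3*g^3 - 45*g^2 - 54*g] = 5*g^4 + 20*g^3 - 9*g^2 - 90*g - 54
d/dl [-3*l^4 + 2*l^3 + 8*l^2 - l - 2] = -12*l^3 + 6*l^2 + 16*l - 1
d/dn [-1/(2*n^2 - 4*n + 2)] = (n - 1)/(n^2 - 2*n + 1)^2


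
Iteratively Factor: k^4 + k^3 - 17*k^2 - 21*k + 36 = (k + 3)*(k^3 - 2*k^2 - 11*k + 12) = (k - 1)*(k + 3)*(k^2 - k - 12) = (k - 1)*(k + 3)^2*(k - 4)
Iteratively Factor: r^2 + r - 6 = (r - 2)*(r + 3)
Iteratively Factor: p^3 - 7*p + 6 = (p + 3)*(p^2 - 3*p + 2) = (p - 2)*(p + 3)*(p - 1)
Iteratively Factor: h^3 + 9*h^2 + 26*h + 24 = (h + 4)*(h^2 + 5*h + 6) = (h + 2)*(h + 4)*(h + 3)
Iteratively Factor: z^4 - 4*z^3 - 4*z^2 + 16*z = (z - 4)*(z^3 - 4*z) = z*(z - 4)*(z^2 - 4) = z*(z - 4)*(z - 2)*(z + 2)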